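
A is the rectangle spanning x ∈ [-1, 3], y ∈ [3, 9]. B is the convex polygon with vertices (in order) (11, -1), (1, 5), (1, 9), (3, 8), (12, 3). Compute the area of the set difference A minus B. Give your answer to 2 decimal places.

15.80

|A| = 24, |A∩B| = 8.2.
|A ∖ B| = |A| − |A∩B| = 24 − 8.2 = 15.80.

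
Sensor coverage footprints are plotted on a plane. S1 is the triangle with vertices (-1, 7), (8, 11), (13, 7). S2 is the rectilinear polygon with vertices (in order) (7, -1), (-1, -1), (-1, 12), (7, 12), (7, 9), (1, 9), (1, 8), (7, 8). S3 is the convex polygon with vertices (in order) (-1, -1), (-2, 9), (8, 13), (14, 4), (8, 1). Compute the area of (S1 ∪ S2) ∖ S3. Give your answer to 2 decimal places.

|S1 ∪ S2| = 116.4028.
|(S1 ∪ S2) ∩ S3| = 99.9845.
|(S1 ∪ S2) ∖ S3| = 116.4028 − 99.9845 = 16.42.

16.42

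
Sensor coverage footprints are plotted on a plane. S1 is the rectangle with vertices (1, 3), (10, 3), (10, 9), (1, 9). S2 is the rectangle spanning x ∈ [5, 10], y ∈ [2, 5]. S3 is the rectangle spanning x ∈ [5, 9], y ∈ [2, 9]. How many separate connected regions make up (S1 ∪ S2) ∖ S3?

(S1 ∪ S2) ∖ S3 splits into 2 disjoint pieces (area 7, area 24).

2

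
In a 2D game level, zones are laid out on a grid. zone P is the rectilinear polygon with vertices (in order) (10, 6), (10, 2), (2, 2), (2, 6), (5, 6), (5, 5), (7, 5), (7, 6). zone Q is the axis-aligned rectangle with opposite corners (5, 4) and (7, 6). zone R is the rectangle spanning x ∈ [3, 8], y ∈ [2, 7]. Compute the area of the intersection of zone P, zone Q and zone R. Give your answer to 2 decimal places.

2.00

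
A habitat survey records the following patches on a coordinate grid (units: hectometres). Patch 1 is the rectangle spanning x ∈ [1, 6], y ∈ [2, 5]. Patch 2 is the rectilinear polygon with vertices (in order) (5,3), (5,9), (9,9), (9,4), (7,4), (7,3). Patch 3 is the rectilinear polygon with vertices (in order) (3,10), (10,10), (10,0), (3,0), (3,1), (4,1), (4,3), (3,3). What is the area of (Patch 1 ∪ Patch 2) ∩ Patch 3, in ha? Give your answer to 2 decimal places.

28.00

|Patch 1 ∪ Patch 2| = 35.
|(Patch 1 ∪ Patch 2) ∩ Patch 3| = 28.00.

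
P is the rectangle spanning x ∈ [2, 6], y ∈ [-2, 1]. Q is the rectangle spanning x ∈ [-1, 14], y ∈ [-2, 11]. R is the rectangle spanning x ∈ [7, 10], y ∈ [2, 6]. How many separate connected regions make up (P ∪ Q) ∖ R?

(P ∪ Q) ∖ R is a single connected region.

1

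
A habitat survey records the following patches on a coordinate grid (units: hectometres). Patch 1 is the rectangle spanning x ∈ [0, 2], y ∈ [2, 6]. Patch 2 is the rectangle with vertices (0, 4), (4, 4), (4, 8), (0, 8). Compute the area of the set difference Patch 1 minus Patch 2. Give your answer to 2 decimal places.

|Patch 1∩Patch 2|: x∈[0,2], y∈[4,6] → 2·2 = 4.
|Patch 1| = 8.
|Patch 1 ∖ Patch 2| = |Patch 1| − |Patch 1∩Patch 2| = 8 − 4 = 4.00.

4.00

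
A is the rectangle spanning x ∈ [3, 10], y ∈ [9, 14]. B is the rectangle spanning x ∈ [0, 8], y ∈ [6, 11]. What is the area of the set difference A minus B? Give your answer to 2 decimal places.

|A∩B|: x∈[3,8], y∈[9,11] → 5·2 = 10.
|A| = 35.
|A ∖ B| = |A| − |A∩B| = 35 − 10 = 25.00.

25.00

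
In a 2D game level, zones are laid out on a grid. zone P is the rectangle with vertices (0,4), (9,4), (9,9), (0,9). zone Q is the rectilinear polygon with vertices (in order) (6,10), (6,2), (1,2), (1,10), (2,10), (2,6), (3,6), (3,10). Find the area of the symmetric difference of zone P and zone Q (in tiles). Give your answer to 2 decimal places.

|zone P| = 45, |zone Q| = 36, |zone P∩zone Q| = 22.
|zone P △ zone Q| = |zone P| + |zone Q| − 2·|zone P∩zone Q| = 45 + 36 − 44 = 37.00.

37.00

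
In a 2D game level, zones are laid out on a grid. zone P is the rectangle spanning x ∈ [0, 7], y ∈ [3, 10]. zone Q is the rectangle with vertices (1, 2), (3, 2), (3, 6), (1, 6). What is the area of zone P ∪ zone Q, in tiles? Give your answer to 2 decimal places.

51.00

By inclusion–exclusion:
Individual areas: |zone P| = 49, |zone Q| = 8.
|zone P∩zone Q|: x∈[1,3], y∈[3,6] → 2·3 = 6.
|zone P ∪ zone Q| = 57 − 6 = 51.00.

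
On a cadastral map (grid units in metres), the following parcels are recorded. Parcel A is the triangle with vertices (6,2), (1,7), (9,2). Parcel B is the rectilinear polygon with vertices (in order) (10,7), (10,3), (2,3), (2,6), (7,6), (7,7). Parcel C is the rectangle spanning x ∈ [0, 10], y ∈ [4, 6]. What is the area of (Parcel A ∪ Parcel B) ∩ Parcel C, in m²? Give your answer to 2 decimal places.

16.00

The region (Parcel A ∪ Parcel B) ∩ Parcel C is the polygon with vertices (2,6), (2.6,6), (7,6), (10,6), (10,4), (2,4).
By the shoelace formula its area is 16.00.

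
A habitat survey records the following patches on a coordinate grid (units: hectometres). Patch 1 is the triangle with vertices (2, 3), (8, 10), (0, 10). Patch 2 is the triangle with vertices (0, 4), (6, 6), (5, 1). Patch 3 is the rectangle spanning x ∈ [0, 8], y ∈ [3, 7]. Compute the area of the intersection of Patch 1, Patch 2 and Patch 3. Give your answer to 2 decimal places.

2.03

The intersection is the polygon with vertices (1.565,4.522), (4,5.333), (2,3).
By the shoelace formula its area is 2.03.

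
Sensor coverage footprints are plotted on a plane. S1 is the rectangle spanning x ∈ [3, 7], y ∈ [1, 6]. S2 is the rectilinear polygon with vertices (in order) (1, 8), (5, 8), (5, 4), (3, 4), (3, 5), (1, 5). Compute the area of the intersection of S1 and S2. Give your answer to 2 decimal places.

The intersection is the polygon with vertices (3,6), (5,6), (5,4), (3,4), (3,5).
By the shoelace formula its area is 4.00.

4.00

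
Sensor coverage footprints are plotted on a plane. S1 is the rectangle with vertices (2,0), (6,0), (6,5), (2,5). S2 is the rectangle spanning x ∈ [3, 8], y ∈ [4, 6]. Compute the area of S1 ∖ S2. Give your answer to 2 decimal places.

17.00

|S1∩S2|: x∈[3,6], y∈[4,5] → 3·1 = 3.
|S1| = 20.
|S1 ∖ S2| = |S1| − |S1∩S2| = 20 − 3 = 17.00.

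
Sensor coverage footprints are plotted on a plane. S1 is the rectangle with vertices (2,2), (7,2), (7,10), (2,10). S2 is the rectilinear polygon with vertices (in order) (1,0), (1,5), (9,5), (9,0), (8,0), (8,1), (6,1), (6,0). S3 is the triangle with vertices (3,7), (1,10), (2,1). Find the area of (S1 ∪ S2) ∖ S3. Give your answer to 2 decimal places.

|S1 ∪ S2| = 63.
|(S1 ∪ S2) ∩ S3| = 4.6389.
|(S1 ∪ S2) ∖ S3| = 63 − 4.6389 = 58.36.

58.36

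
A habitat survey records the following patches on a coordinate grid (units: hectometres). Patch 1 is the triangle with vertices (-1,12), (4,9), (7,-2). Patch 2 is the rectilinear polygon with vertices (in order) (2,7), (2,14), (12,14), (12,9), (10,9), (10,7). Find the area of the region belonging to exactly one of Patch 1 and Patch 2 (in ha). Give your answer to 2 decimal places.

77.51

|Patch 1| = 23, |Patch 2| = 66, |Patch 1∩Patch 2| = 5.7455.
|Patch 1 △ Patch 2| = |Patch 1| + |Patch 2| − 2·|Patch 1∩Patch 2| = 23 + 66 − 11.4909 = 77.51.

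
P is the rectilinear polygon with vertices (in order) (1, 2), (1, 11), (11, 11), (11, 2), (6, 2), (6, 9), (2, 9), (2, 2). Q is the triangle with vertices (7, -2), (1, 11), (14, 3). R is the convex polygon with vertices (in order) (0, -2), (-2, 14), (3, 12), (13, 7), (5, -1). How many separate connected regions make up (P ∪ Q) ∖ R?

(P ∪ Q) ∖ R splits into 2 disjoint pieces (area 9, area 21.6903).

2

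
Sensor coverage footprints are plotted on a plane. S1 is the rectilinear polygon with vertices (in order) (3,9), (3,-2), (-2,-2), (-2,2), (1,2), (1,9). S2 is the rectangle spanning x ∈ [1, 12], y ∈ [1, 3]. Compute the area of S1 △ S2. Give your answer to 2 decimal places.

|S1| = 34, |S2| = 22, |S1∩S2| = 4.
|S1 △ S2| = |S1| + |S2| − 2·|S1∩S2| = 34 + 22 − 8 = 48.00.

48.00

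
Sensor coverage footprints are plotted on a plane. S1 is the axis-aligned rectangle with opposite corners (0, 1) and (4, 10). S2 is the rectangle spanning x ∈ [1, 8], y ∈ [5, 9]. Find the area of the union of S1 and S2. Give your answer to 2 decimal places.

By inclusion–exclusion:
Individual areas: |S1| = 36, |S2| = 28.
|S1∩S2|: x∈[1,4], y∈[5,9] → 3·4 = 12.
|S1 ∪ S2| = 64 − 12 = 52.00.

52.00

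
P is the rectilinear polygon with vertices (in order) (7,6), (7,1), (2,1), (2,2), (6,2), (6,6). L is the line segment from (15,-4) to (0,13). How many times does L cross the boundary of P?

The segment meets the boundary at (6.176,6), (7,5.067).

2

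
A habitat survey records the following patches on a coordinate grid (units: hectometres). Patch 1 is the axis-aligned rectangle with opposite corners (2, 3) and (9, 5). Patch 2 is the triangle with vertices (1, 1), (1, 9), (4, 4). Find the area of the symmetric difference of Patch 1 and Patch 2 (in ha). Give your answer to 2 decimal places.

|Patch 1| = 14, |Patch 2| = 12, |Patch 1∩Patch 2| = 3.2.
|Patch 1 △ Patch 2| = |Patch 1| + |Patch 2| − 2·|Patch 1∩Patch 2| = 14 + 12 − 6.4 = 19.60.

19.60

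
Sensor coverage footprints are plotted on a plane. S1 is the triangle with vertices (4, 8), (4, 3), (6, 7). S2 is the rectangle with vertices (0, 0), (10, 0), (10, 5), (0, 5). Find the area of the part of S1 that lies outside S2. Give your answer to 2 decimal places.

4.00

|S1| = 5, |S1∩S2| = 1.
|S1 ∖ S2| = |S1| − |S1∩S2| = 5 − 1 = 4.00.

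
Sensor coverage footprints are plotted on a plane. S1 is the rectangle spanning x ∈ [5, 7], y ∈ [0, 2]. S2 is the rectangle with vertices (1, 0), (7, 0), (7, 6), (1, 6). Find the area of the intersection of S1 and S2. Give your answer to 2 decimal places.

4.00

|S1∩S2|: x∈[5,7], y∈[0,2] → 2·2 = 4.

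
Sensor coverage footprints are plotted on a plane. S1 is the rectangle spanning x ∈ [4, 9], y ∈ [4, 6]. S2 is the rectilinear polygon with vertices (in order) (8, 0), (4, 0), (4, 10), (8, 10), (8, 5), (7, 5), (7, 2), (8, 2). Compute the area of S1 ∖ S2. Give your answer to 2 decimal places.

|S1| = 10, |S1∩S2| = 7.
|S1 ∖ S2| = |S1| − |S1∩S2| = 10 − 7 = 3.00.

3.00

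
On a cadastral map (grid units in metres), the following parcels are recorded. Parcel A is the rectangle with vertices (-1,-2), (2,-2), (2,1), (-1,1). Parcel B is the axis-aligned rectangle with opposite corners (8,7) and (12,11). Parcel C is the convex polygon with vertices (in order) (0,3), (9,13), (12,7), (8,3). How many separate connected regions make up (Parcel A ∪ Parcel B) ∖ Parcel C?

2

(Parcel A ∪ Parcel B) ∖ Parcel C splits into 2 disjoint pieces (area 9, area 4).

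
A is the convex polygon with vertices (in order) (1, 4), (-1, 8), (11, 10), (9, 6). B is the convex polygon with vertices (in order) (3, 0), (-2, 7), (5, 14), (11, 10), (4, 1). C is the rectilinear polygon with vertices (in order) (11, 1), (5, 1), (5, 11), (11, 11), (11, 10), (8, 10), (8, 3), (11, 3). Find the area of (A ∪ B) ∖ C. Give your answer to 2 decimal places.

68.73

|A ∪ B| = 91.4138.
|(A ∪ B) ∩ C| = 22.6817.
|(A ∪ B) ∖ C| = 91.4138 − 22.6817 = 68.73.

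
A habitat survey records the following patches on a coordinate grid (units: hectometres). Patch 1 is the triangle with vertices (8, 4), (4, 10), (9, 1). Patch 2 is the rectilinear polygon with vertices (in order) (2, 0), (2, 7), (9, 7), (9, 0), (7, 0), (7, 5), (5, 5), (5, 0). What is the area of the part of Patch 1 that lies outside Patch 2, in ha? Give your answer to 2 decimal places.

0.54

|Patch 1| = 3, |Patch 1∩Patch 2| = 2.4556.
|Patch 1 ∖ Patch 2| = |Patch 1| − |Patch 1∩Patch 2| = 3 − 2.4556 = 0.54.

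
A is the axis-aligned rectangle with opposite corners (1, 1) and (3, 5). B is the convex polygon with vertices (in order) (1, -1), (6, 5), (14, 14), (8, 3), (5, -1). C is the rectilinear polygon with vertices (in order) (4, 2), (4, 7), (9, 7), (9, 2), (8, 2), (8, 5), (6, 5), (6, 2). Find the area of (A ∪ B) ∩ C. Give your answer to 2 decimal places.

|A ∪ B| = 43.9333.
|(A ∪ B) ∩ C| = 8.91.

8.91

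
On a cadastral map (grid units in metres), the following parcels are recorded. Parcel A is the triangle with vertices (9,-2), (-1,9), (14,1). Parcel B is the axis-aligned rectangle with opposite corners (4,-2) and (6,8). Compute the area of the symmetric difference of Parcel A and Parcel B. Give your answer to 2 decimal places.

|Parcel A| = 42.5, |Parcel B| = 20, |Parcel A∩Parcel B| = 6.8.
|Parcel A △ Parcel B| = |Parcel A| + |Parcel B| − 2·|Parcel A∩Parcel B| = 42.5 + 20 − 13.6 = 48.90.

48.90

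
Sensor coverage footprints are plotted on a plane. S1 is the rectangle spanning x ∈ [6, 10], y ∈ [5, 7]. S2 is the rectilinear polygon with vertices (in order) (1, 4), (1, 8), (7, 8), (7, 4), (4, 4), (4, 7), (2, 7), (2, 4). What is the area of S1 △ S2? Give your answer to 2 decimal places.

22.00

|S1| = 8, |S2| = 18, |S1∩S2| = 2.
|S1 △ S2| = |S1| + |S2| − 2·|S1∩S2| = 8 + 18 − 4 = 22.00.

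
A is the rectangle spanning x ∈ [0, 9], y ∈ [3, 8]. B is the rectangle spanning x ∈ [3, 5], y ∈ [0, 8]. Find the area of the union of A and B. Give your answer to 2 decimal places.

51.00

By inclusion–exclusion:
Individual areas: |A| = 45, |B| = 16.
|A∩B|: x∈[3,5], y∈[3,8] → 2·5 = 10.
|A ∪ B| = 61 − 10 = 51.00.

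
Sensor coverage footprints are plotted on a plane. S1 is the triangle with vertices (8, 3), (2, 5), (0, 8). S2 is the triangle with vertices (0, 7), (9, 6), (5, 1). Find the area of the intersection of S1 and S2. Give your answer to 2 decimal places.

6.24

The intersection is the polygon with vertices (2,5), (0.72,6.92), (1.946,6.784), (7.067,3.583), (6.895,3.368).
By the shoelace formula its area is 6.24.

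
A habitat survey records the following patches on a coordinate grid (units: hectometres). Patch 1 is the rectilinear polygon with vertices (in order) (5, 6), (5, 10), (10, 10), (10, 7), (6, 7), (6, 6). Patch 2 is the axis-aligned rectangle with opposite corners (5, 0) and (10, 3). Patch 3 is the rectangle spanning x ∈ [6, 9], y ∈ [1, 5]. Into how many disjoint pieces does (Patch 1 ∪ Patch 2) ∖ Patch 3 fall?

2

(Patch 1 ∪ Patch 2) ∖ Patch 3 splits into 2 disjoint pieces (area 16, area 9).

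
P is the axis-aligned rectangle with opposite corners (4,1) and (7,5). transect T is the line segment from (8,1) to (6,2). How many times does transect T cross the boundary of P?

1

The segment meets the boundary at (7,1.5).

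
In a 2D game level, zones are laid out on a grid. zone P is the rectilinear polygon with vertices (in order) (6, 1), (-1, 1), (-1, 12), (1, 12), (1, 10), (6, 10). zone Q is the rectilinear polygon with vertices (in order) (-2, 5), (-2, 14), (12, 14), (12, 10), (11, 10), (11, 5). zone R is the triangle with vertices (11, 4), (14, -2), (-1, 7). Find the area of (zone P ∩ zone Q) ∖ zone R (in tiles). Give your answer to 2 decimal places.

34.46

|zone P ∩ zone Q| = 39.
|(zone P ∩ zone Q) ∩ zone R| = 4.5417.
|(zone P ∩ zone Q) ∖ zone R| = 39 − 4.5417 = 34.46.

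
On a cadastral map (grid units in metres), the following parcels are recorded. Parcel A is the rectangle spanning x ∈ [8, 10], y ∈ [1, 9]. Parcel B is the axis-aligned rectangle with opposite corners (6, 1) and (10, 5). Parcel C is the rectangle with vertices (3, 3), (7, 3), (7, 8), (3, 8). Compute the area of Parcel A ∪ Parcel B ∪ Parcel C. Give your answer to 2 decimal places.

By inclusion–exclusion:
Individual areas: |Parcel A| = 16, |Parcel B| = 16, |Parcel C| = 20.
|Parcel A∩Parcel B|: x∈[8,10], y∈[1,5] → 2·4 = 8.
|Parcel A∩Parcel C| = 0 (no overlap).
|Parcel B∩Parcel C|: x∈[6,7], y∈[3,5] → 1·2 = 2.
|Parcel A∩Parcel B∩Parcel C| = 0.
|Parcel A ∪ Parcel B ∪ Parcel C| = 52 − 10 + 0 = 42.00.

42.00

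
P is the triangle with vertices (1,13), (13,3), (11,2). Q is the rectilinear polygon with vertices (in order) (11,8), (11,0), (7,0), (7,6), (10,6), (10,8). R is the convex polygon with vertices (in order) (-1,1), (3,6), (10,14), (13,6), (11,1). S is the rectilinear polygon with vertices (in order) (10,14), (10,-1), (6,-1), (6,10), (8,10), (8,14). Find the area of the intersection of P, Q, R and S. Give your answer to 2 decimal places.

3.67

The intersection is the polygon with vertices (7.364,6), (9.4,6), (10,5.5), (10,3.1).
By the shoelace formula its area is 3.67.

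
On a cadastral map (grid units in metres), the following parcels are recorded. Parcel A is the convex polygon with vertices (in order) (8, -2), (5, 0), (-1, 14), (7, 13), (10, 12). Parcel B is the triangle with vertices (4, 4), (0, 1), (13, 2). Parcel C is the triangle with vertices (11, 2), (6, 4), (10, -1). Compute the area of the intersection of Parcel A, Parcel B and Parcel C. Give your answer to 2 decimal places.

The intersection is the polygon with vertices (8.5,3), (8.703,2.919), (8.522,1.656), (7.913,1.609), (6.432,3.459).
By the shoelace formula its area is 2.12.

2.12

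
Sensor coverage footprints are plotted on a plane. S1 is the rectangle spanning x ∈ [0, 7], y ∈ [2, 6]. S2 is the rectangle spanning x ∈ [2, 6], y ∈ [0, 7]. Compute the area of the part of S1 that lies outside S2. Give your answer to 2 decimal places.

|S1∩S2|: x∈[2,6], y∈[2,6] → 4·4 = 16.
|S1| = 28.
|S1 ∖ S2| = |S1| − |S1∩S2| = 28 − 16 = 12.00.

12.00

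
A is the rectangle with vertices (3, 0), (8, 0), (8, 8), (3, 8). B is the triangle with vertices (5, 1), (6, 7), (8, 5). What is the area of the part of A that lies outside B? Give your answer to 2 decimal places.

33.00

|A| = 40, |A∩B| = 7.
|A ∖ B| = |A| − |A∩B| = 40 − 7 = 33.00.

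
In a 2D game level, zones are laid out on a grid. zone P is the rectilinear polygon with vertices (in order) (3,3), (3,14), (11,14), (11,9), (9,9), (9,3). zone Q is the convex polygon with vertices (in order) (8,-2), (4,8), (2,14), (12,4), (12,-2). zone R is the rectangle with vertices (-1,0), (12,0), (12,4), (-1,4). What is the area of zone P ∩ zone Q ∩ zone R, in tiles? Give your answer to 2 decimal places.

The intersection is the polygon with vertices (9,3), (6,3), (5.6,4), (9,4).
By the shoelace formula its area is 3.20.

3.20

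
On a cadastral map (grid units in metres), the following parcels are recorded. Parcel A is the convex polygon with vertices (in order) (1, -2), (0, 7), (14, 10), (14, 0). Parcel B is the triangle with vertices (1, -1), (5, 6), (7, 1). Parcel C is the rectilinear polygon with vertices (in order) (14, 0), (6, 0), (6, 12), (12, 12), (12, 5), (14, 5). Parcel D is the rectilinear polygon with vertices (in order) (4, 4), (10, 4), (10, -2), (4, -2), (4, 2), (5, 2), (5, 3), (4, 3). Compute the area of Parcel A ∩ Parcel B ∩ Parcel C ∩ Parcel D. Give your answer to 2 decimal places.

1.42

The intersection is the polygon with vertices (6,0.667), (6,3.5), (7,1).
By the shoelace formula its area is 1.42.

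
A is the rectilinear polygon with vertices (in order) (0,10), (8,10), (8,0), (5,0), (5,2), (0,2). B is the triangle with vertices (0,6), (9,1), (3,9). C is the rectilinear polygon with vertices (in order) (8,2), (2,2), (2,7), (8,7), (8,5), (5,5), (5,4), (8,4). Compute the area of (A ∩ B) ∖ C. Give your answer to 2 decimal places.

7.66

|A ∩ B| = 20.6111.
|(A ∩ B) ∩ C| = 12.9472.
|(A ∩ B) ∖ C| = 20.6111 − 12.9472 = 7.66.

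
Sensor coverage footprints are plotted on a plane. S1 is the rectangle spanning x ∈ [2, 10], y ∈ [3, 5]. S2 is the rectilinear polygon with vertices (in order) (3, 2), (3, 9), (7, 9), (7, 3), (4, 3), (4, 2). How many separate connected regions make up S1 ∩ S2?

S1 ∩ S2 is a single connected region.

1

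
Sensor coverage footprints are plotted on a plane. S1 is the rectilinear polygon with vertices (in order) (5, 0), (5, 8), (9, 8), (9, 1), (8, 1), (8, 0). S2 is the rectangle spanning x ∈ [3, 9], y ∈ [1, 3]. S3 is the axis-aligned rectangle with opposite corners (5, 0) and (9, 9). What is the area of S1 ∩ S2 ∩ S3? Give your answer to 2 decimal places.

8.00

The intersection is the polygon with vertices (9,3), (9,1), (8,1), (5,1), (5,3).
By the shoelace formula its area is 8.00.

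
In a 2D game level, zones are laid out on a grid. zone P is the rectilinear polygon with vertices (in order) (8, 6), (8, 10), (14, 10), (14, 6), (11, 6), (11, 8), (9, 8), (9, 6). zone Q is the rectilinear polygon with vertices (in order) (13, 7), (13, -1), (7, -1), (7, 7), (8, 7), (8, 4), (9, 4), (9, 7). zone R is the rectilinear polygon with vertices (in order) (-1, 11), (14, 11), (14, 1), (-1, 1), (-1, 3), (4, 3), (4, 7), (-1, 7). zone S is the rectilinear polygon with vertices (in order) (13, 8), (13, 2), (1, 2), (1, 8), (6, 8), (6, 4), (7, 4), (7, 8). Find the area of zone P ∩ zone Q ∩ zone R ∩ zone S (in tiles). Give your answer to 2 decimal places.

2.00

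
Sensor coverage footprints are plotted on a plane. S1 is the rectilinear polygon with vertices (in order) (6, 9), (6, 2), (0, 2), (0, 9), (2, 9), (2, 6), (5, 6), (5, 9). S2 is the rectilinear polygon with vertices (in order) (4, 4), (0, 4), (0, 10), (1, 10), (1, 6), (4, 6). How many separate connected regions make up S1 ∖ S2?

S1 ∖ S2 splits into 2 disjoint pieces (area 19, area 3).

2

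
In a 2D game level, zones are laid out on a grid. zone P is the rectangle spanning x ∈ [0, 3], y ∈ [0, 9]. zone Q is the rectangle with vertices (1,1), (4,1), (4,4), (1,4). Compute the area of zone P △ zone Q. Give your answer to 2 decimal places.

24.00

|zone P∩zone Q|: x∈[1,3], y∈[1,4] → 2·3 = 6.
|zone P △ zone Q| = |zone P| + |zone Q| − 2·|zone P∩zone Q| = 27 + 9 − 12 = 24.00.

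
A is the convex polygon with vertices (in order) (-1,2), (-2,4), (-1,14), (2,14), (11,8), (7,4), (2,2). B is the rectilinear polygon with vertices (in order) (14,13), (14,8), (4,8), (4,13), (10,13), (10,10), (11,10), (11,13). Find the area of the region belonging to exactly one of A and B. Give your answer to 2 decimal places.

|A| = 102, |B| = 47, |A∩B| = 16.3333.
|A △ B| = |A| + |B| − 2·|A∩B| = 102 + 47 − 32.6667 = 116.33.

116.33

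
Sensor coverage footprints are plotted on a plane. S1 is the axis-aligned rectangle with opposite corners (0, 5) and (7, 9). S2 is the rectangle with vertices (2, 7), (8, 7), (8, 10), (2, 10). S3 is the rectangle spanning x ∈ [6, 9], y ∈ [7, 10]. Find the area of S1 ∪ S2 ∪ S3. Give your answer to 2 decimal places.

39.00

By inclusion–exclusion:
Individual areas: |S1| = 28, |S2| = 18, |S3| = 9.
|S1∩S2|: x∈[2,7], y∈[7,9] → 5·2 = 10.
|S1∩S3|: x∈[6,7], y∈[7,9] → 1·2 = 2.
|S2∩S3|: x∈[6,8], y∈[7,10] → 2·3 = 6.
|S1∩S2∩S3| = 2.
|S1 ∪ S2 ∪ S3| = 55 − 18 + 2 = 39.00.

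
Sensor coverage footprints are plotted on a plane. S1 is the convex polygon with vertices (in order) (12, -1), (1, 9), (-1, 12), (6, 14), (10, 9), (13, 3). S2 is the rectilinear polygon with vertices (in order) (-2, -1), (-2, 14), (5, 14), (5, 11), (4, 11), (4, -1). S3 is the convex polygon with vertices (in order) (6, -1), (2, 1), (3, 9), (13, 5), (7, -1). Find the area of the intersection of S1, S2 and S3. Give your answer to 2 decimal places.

2.26

The intersection is the polygon with vertices (4,6.273), (2.796,7.367), (3,9), (4,8.6).
By the shoelace formula its area is 2.26.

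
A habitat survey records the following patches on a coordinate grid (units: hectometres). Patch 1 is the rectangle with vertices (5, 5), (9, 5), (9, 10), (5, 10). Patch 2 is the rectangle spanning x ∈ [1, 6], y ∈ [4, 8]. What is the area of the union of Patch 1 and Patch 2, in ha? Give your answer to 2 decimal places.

By inclusion–exclusion:
Individual areas: |Patch 1| = 20, |Patch 2| = 20.
|Patch 1∩Patch 2|: x∈[5,6], y∈[5,8] → 1·3 = 3.
|Patch 1 ∪ Patch 2| = 40 − 3 = 37.00.

37.00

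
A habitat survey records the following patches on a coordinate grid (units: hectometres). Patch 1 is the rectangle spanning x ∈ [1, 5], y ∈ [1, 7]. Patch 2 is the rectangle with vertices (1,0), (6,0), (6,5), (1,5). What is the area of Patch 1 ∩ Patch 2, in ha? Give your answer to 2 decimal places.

|Patch 1∩Patch 2|: x∈[1,5], y∈[1,5] → 4·4 = 16.

16.00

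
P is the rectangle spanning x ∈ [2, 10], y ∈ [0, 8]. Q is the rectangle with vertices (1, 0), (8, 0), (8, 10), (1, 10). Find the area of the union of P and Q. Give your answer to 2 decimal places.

By inclusion–exclusion:
Individual areas: |P| = 64, |Q| = 70.
|P∩Q|: x∈[2,8], y∈[0,8] → 6·8 = 48.
|P ∪ Q| = 134 − 48 = 86.00.

86.00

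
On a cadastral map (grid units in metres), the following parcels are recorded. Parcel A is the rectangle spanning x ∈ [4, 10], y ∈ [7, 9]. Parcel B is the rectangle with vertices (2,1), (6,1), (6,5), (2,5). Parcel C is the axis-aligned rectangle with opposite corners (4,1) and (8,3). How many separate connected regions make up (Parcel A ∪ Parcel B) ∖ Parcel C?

(Parcel A ∪ Parcel B) ∖ Parcel C splits into 2 disjoint pieces (area 12, area 12).

2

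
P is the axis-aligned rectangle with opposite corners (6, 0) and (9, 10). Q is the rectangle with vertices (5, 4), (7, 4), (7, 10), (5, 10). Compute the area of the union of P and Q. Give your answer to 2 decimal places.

By inclusion–exclusion:
Individual areas: |P| = 30, |Q| = 12.
|P∩Q|: x∈[6,7], y∈[4,10] → 1·6 = 6.
|P ∪ Q| = 42 − 6 = 36.00.

36.00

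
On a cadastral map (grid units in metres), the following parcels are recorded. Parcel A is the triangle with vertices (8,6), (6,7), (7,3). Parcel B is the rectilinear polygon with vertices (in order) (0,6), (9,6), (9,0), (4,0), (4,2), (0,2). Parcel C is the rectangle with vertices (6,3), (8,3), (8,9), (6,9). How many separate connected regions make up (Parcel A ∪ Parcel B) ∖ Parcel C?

1

(Parcel A ∪ Parcel B) ∖ Parcel C is a single connected region.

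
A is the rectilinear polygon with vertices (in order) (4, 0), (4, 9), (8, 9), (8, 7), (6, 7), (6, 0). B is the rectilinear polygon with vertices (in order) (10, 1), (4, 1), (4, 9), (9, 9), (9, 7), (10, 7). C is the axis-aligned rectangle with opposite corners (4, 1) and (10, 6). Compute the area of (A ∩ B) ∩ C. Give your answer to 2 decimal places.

The region (A ∩ B) ∩ C is the polygon with vertices (6,1), (4,1), (4,6), (6,6).
By the shoelace formula its area is 10.00.

10.00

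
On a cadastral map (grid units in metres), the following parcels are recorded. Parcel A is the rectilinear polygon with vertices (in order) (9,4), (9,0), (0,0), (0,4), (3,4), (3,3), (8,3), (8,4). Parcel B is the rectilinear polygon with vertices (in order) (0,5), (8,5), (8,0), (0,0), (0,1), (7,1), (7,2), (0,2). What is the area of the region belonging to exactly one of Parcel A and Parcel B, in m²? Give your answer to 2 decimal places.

|Parcel A| = 31, |Parcel B| = 33, |Parcel A∩Parcel B| = 20.
|Parcel A △ Parcel B| = |Parcel A| + |Parcel B| − 2·|Parcel A∩Parcel B| = 31 + 33 − 40 = 24.00.

24.00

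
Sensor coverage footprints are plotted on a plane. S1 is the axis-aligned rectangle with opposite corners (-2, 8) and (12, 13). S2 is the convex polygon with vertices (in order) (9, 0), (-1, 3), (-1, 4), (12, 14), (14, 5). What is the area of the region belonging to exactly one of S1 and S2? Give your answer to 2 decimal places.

|S1| = 70, |S2| = 108.5, |S1∩S2| = 22.75.
|S1 △ S2| = |S1| + |S2| − 2·|S1∩S2| = 70 + 108.5 − 45.5 = 133.00.

133.00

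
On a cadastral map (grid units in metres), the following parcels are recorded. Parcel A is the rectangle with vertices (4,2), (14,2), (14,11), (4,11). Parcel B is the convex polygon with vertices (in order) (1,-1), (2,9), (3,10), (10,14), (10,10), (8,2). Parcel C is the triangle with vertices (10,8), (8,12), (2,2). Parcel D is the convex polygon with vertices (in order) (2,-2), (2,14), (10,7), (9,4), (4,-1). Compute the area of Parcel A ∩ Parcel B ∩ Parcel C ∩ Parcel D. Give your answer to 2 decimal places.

The intersection is the polygon with vertices (4,3.5), (4,5.333), (6.721,9.869), (9.385,7.538).
By the shoelace formula its area is 14.15.

14.15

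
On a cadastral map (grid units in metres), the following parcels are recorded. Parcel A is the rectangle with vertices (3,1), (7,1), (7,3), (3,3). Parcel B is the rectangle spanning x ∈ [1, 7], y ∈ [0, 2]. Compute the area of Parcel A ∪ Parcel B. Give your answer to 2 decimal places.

16.00

By inclusion–exclusion:
Individual areas: |Parcel A| = 8, |Parcel B| = 12.
|Parcel A∩Parcel B|: x∈[3,7], y∈[1,2] → 4·1 = 4.
|Parcel A ∪ Parcel B| = 20 − 4 = 16.00.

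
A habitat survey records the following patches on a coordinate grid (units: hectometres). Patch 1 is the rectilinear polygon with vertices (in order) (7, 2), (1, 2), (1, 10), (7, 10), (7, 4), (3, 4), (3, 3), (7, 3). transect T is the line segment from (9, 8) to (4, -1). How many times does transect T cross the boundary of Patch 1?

4

The segment meets the boundary at (5.667,2), (6.222,3), (6.778,4), (7,4.4).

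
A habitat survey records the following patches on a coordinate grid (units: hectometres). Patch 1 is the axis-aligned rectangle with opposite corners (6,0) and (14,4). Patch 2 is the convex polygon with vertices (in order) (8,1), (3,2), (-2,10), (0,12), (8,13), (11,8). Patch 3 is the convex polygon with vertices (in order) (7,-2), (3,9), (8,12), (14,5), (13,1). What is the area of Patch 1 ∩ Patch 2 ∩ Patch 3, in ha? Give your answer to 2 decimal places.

7.53

The intersection is the polygon with vertices (9.286,4), (8,1), (6,1.4), (6,4).
By the shoelace formula its area is 7.53.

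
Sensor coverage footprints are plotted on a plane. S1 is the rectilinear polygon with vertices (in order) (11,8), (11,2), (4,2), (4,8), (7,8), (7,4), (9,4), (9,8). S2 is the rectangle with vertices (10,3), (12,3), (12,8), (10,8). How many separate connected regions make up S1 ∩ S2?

1

S1 ∩ S2 is a single connected region.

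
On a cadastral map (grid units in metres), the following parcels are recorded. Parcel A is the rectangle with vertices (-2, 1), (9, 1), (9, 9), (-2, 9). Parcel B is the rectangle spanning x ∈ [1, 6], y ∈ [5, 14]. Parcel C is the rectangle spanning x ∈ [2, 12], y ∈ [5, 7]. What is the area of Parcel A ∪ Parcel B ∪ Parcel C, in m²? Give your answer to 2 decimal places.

By inclusion–exclusion:
Individual areas: |Parcel A| = 88, |Parcel B| = 45, |Parcel C| = 20.
|Parcel A∩Parcel B|: x∈[1,6], y∈[5,9] → 5·4 = 20.
|Parcel A∩Parcel C|: x∈[2,9], y∈[5,7] → 7·2 = 14.
|Parcel B∩Parcel C|: x∈[2,6], y∈[5,7] → 4·2 = 8.
|Parcel A∩Parcel B∩Parcel C| = 8.
|Parcel A ∪ Parcel B ∪ Parcel C| = 153 − 42 + 8 = 119.00.

119.00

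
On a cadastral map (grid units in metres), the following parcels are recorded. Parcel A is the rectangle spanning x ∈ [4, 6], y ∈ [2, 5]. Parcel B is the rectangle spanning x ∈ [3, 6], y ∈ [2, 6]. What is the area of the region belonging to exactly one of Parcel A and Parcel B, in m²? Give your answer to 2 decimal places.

6.00

|Parcel A∩Parcel B|: x∈[4,6], y∈[2,5] → 2·3 = 6.
|Parcel A △ Parcel B| = |Parcel A| + |Parcel B| − 2·|Parcel A∩Parcel B| = 6 + 12 − 12 = 6.00.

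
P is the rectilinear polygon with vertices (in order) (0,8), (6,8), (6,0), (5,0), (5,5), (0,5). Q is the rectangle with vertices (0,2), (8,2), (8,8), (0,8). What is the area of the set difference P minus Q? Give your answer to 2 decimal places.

2.00

|P| = 23, |P∩Q| = 21.
|P ∖ Q| = |P| − |P∩Q| = 23 − 21 = 2.00.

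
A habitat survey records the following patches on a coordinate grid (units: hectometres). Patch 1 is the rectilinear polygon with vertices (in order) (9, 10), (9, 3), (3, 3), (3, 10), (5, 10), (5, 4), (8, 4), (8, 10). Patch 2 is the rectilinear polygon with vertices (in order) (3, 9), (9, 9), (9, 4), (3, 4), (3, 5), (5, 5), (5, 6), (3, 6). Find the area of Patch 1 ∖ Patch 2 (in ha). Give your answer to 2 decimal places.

|Patch 1| = 24, |Patch 1∩Patch 2| = 13.
|Patch 1 ∖ Patch 2| = |Patch 1| − |Patch 1∩Patch 2| = 24 − 13 = 11.00.

11.00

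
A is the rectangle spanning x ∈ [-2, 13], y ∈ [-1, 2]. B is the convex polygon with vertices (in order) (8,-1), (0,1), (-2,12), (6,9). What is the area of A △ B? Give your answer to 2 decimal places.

93.62

|A| = 45, |B| = 79, |A∩B| = 15.1909.
|A △ B| = |A| + |B| − 2·|A∩B| = 45 + 79 − 30.3818 = 93.62.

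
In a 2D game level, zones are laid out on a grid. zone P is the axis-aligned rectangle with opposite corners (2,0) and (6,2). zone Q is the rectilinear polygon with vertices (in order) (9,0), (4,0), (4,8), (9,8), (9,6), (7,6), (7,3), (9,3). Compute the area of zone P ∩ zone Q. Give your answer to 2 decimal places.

The intersection is the polygon with vertices (6,2), (6,0), (4,0), (4,2).
By the shoelace formula its area is 4.00.

4.00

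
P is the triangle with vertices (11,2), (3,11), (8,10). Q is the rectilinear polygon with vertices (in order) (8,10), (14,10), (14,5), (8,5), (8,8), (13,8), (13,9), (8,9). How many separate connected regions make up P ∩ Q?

P ∩ Q splits into 2 disjoint pieces (area 3.875, area 0.1875).

2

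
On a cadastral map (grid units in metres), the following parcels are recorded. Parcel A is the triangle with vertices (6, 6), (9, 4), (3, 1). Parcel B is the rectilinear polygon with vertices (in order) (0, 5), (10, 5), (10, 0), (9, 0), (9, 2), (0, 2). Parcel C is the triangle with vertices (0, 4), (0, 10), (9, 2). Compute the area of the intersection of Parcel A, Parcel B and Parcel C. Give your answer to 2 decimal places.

4.25

The intersection is the polygon with vertices (6.231,2.615), (4.235,3.059), (5.4,5), (5.625,5), (7.56,3.28).
By the shoelace formula its area is 4.25.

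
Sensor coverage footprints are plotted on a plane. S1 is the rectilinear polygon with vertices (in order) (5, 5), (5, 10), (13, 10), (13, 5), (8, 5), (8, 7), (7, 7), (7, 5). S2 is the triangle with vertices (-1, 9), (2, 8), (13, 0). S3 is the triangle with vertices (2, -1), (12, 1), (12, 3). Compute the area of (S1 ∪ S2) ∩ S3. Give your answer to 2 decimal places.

The region (S1 ∪ S2) ∩ S3 is the polygon with vertices (11.706,0.941), (11.576,0.915), (9.74,2.096), (9.984,2.193).
By the shoelace formula its area is 0.34.

0.34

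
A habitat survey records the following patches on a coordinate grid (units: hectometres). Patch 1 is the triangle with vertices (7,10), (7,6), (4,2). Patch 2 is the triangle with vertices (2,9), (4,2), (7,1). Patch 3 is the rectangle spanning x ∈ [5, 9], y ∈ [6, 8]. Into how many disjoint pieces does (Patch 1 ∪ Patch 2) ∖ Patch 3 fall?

(Patch 1 ∪ Patch 2) ∖ Patch 3 splits into 2 disjoint pieces (area 11.7308, area 0.75).

2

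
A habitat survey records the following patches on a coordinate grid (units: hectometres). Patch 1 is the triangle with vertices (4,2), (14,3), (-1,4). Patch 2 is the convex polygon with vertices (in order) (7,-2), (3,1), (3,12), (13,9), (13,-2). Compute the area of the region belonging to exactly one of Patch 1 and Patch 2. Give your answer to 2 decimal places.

|Patch 1| = 12.5, |Patch 2| = 119, |Patch 1∩Patch 2| = 9.75.
|Patch 1 △ Patch 2| = |Patch 1| + |Patch 2| − 2·|Patch 1∩Patch 2| = 12.5 + 119 − 19.5 = 112.00.

112.00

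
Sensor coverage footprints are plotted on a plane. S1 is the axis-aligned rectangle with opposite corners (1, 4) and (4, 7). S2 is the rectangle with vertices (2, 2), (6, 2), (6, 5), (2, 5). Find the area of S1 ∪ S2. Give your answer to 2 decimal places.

19.00

By inclusion–exclusion:
Individual areas: |S1| = 9, |S2| = 12.
|S1∩S2|: x∈[2,4], y∈[4,5] → 2·1 = 2.
|S1 ∪ S2| = 21 − 2 = 19.00.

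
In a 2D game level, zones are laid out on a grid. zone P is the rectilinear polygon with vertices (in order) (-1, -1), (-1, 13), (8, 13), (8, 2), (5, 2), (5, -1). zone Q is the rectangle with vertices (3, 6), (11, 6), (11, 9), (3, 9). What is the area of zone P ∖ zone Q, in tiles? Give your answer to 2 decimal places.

|zone P| = 117, |zone P∩zone Q| = 15.
|zone P ∖ zone Q| = |zone P| − |zone P∩zone Q| = 117 − 15 = 102.00.

102.00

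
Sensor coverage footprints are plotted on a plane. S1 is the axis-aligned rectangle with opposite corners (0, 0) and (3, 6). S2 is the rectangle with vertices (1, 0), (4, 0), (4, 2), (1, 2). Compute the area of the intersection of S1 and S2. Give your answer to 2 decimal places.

|S1∩S2|: x∈[1,3], y∈[0,2] → 2·2 = 4.

4.00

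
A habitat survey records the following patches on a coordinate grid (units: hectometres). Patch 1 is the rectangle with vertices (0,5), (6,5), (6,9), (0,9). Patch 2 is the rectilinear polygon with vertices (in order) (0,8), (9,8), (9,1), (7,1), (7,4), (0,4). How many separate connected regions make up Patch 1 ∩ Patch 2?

1

Patch 1 ∩ Patch 2 is a single connected region.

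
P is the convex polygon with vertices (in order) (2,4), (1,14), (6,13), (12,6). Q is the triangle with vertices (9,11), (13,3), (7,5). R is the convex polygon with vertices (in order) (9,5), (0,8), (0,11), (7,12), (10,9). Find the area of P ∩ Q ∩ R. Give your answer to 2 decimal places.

The intersection is the polygon with vertices (8.25,5.25), (7.2,5.6), (8.64,9.92), (9.871,8.484), (9.105,5.421).
By the shoelace formula its area is 6.92.

6.92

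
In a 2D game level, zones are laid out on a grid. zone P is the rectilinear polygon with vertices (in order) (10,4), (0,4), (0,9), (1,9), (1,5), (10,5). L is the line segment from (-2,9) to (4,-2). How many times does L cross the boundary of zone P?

2

The segment meets the boundary at (0.727,4), (0,5.333).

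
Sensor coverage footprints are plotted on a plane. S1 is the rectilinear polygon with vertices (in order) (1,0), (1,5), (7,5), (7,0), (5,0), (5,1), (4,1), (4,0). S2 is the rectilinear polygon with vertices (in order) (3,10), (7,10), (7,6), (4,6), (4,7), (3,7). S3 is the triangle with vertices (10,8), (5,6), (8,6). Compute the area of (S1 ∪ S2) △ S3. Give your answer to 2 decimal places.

45.40

|S1 ∪ S2| = 44.
|(S1 ∪ S2) ∩ S3| = 0.8.
|(S1 ∪ S2) △ S3| = 44 + 3 − 1.6 = 45.40.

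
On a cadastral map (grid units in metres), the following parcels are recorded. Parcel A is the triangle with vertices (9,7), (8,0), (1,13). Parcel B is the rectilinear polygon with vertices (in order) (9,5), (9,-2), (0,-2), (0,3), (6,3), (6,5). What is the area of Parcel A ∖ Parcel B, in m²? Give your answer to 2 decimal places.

|Parcel A| = 31, |Parcel A∩Parcel B| = 8.0714.
|Parcel A ∖ Parcel B| = |Parcel A| − |Parcel A∩Parcel B| = 31 − 8.0714 = 22.93.

22.93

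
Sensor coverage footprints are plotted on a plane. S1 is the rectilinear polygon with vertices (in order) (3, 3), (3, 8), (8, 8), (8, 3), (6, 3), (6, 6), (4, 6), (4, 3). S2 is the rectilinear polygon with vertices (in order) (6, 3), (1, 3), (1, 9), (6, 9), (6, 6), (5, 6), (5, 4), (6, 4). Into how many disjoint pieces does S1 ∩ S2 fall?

1

S1 ∩ S2 is a single connected region.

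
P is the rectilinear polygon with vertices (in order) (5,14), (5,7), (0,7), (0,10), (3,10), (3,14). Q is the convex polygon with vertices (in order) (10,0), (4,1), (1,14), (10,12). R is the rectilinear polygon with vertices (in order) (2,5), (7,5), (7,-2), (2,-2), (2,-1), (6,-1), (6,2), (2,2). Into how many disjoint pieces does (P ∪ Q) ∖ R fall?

2

(P ∪ Q) ∖ R splits into 2 disjoint pieces (area 85.0449, area 2.4487).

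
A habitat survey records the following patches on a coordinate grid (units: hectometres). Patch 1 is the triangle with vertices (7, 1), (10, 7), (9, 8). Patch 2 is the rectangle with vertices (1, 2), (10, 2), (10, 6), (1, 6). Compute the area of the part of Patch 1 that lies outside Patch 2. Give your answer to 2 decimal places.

|Patch 1| = 4.5, |Patch 1∩Patch 2| = 2.5714.
|Patch 1 ∖ Patch 2| = |Patch 1| − |Patch 1∩Patch 2| = 4.5 − 2.5714 = 1.93.

1.93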